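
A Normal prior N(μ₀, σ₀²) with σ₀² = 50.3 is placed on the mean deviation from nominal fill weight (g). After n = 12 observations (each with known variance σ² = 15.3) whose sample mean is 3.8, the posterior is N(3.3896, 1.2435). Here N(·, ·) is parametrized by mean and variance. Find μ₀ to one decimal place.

The posterior mean is a precision-weighted average: μ_n = (τ₀μ₀ + τ_data·x̄)/(τ₀+τ_data), with τ₀=1/σ₀² and τ_data=n/σ².
Here τ₀ = 1/50.3 = 0.019881 and τ_data = 12/15.3 = 0.784314, so τ_n = 0.804195.
Rearranging for μ₀: μ₀ = (μ_n·τ_n − τ_data·x̄)/τ₀ = (3.3896·0.804195 − 0.784314·3.8) / 0.019881 = -0.254494/0.019881 ≈ -12.8.

μ₀ = -12.8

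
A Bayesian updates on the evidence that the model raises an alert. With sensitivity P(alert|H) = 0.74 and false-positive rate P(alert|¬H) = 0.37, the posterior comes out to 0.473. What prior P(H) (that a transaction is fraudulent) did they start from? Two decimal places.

P(H) = 0.31

In odds form, posterior odds = prior odds × likelihood ratio, so prior odds = posterior odds ÷ LR.
Posterior odds = 0.473/(1−0.473) = 0.8975. LR = 0.74/0.37 = 2.0000.
Prior odds = 0.8975/2.0000 = 0.4487, so P(H) = 0.4487/(1+0.4487) ≈ 0.31.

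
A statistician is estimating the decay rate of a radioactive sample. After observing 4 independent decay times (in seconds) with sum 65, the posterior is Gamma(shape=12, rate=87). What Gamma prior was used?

Gamma–exponential conjugacy: posterior shape = α + n, posterior rate = β + Σtᵢ.
So α = 12 − 4 = 8 and β = 87 − 65 = 22.

Gamma(shape=8, rate=22)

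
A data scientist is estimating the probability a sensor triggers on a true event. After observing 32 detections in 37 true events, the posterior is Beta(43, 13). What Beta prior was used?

Beta(11, 8)

A Beta(α, β) prior with s successes and f failures in binomial data gives a Beta(α+s, β+f) posterior.
So α = 43 − 32 = 11 and β = 13 − 5 = 8.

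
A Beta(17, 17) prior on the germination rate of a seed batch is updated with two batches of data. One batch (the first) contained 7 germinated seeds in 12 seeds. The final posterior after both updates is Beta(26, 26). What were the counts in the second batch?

2 germinated seeds and 4 non-germinating seeds

Sequential conjugate updates are equivalent to a single update on the pooled data, so total successes = posterior α − prior α and total failures = posterior β − prior β.
Total across both batches: 26−17=9 germinated seeds, 26−17=9 non-germinating seeds.
Subtract the first batch: 9−7=2 germinated seeds and 9−5=4 non-germinating seeds.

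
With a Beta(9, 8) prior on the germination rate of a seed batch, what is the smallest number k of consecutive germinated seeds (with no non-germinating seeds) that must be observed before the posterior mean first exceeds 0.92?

k = 84

After k germinated seeds and 0 non-germinating seeds the posterior is Beta(9+k, 8), with mean (9+k)/(9+8+k).
Set (9+k)/(17+k) > 0.92 and solve: k > (0.92·17 − 9)/(1 − 0.92) = 83.000.
The smallest integer exceeding 83.000 is 84, and checking k=84: (93)/(101) = 0.9208 > 0.92.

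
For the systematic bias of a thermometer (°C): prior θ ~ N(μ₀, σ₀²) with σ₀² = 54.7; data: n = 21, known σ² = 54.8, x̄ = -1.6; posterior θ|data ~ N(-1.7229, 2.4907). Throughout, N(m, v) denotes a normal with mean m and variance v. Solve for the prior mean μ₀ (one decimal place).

μ₀ = -4.3

With known observation variance, the Normal–Normal posterior has precision τ_n = τ₀ + n/σ² and mean μ_n = (τ₀μ₀ + (n/σ²)x̄)/τ_n.
Here τ₀ = 1/54.7 = 0.018282 and τ_data = 21/54.8 = 0.383212, so τ_n = 0.401494.
Rearranging for μ₀: μ₀ = (μ_n·τ_n − τ_data·x̄)/τ₀ = (-1.7229·0.401494 − 0.383212·-1.6) / 0.018282 = -0.078595/0.018282 ≈ -4.3.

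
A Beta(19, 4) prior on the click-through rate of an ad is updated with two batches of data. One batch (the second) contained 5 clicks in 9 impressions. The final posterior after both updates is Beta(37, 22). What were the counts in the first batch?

13 clicks and 14 non-clicks

Sequential conjugate updates are equivalent to a single update on the pooled data, so total successes = posterior α − prior α and total failures = posterior β − prior β.
Total across both batches: 37−19=18 clicks, 22−4=18 non-clicks.
Subtract the second batch: 18−5=13 clicks and 18−4=14 non-clicks.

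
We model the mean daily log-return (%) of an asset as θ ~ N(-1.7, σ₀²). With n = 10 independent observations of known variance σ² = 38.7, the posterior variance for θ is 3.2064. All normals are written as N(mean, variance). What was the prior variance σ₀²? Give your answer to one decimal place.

σ₀² = 18.7

Posterior precision equals prior precision plus data precision: 1/σ_n² = 1/σ₀² + n/σ².
So 1/σ₀² = 1/3.2064 − 10/38.7 = 0.311876 − 0.258398 = 0.053478.
Hence σ₀² = 1/0.053478 ≈ 18.7.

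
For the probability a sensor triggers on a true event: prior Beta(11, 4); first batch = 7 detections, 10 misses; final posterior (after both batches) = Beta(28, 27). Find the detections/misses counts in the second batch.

10 detections and 13 misses

Sequential conjugate updates are equivalent to a single update on the pooled data, so total successes = posterior α − prior α and total failures = posterior β − prior β.
Total across both batches: 28−11=17 detections, 27−4=23 misses.
Subtract the first batch: 17−7=10 detections and 23−10=13 misses.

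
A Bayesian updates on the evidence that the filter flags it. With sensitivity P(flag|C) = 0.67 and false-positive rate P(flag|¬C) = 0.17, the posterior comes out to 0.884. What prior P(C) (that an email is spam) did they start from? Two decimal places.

P(C) = 0.66

Bayes' rule in odds form gives O(C|E) = O(C)·[P(E|C)/P(E|¬C)], hence O(C) = O(C|E)/LR.
Posterior odds = 0.884/(1−0.884) = 7.6207. LR = 0.67/0.17 = 3.9412.
Prior odds = 7.6207/3.9412 = 1.9336, so P(C) = 1.9336/(1+1.9336) ≈ 0.66.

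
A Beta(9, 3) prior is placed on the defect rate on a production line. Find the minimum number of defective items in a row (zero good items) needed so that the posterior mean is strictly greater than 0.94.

k = 39

After k defective items and 0 good items the posterior is Beta(9+k, 3), with mean (9+k)/(9+3+k).
Set (9+k)/(12+k) > 0.94 and solve: k > (0.94·12 − 9)/(1 − 0.94) = 38.000.
The smallest integer exceeding 38.000 is 39.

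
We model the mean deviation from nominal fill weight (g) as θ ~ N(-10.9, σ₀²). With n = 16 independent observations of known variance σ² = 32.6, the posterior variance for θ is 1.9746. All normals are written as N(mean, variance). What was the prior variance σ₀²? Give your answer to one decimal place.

Posterior precision equals prior precision plus data precision: 1/σ_n² = 1/σ₀² + n/σ².
So 1/σ₀² = 1/1.9746 − 16/32.6 = 0.506432 − 0.490798 = 0.015634.
Hence σ₀² = 1/0.015634 ≈ 64.0.

σ₀² = 64.0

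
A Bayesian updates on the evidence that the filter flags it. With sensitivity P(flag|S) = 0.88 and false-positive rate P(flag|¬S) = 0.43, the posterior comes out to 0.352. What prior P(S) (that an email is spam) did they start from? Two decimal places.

In odds form, posterior odds = prior odds × likelihood ratio, so prior odds = posterior odds ÷ LR.
Posterior odds = 0.352/(1−0.352) = 0.5432. LR = 0.88/0.43 = 2.0465.
Prior odds = 0.5432/2.0465 = 0.2654, so P(S) = 0.2654/(1+0.2654) ≈ 0.21.

P(S) = 0.21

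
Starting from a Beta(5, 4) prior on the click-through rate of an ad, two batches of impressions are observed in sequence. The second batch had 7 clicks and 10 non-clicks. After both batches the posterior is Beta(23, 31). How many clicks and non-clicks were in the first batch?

11 clicks and 17 non-clicks

Because Beta–binomial updating is additive in the counts, the combined data contributed (α_post−α_prior, β_post−β_prior) successes and failures.
Total across both batches: 23−5=18 clicks, 31−4=27 non-clicks.
Subtract the second batch: 18−7=11 clicks and 27−10=17 non-clicks.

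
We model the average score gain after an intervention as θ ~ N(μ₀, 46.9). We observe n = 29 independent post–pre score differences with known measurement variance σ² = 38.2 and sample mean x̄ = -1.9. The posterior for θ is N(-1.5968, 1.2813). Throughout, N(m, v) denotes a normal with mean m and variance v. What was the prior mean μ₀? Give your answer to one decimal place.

With known observation variance, the Normal–Normal posterior has precision τ_n = τ₀ + n/σ² and mean μ_n = (τ₀μ₀ + (n/σ²)x̄)/τ_n.
Here τ₀ = 1/46.9 = 0.021322 and τ_data = 29/38.2 = 0.759162, so τ_n = 0.780484.
Rearranging for μ₀: μ₀ = (μ_n·τ_n − τ_data·x̄)/τ₀ = (-1.5968·0.780484 − 0.759162·-1.9) / 0.021322 = 0.196131/0.021322 ≈ 9.2.

μ₀ = 9.2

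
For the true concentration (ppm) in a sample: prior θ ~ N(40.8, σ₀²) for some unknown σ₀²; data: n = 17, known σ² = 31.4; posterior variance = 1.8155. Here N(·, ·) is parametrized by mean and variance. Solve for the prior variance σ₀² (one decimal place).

For the Normal–Normal model with known σ², precisions add: τ_n = τ₀ + n/σ².
So 1/σ₀² = 1/1.8155 − 17/31.4 = 0.550812 − 0.541401 = 0.009411.
Hence σ₀² = 1/0.009411 ≈ 106.3.

σ₀² = 106.3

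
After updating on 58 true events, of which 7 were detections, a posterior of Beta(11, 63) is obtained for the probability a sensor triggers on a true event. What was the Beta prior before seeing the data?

Beta(4, 12)

Beta is conjugate to the binomial likelihood: posterior = Beta(a+s, b+f).
So a = 11 − 7 = 4 and b = 63 − 51 = 12.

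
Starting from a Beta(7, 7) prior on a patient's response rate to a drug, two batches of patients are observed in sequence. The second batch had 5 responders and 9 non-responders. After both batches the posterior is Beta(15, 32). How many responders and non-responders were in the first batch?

Sequential conjugate updates are equivalent to a single update on the pooled data, so total successes = posterior α − prior α and total failures = posterior β − prior β.
Total across both batches: 15−7=8 responders, 32−7=25 non-responders.
Subtract the second batch: 8−5=3 responders and 25−9=16 non-responders.

3 responders and 16 non-responders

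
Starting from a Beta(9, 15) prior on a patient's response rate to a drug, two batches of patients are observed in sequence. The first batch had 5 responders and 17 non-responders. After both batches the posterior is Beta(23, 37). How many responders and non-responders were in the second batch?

9 responders and 5 non-responders

Sequential conjugate updates are equivalent to a single update on the pooled data, so total successes = posterior α − prior α and total failures = posterior β − prior β.
Total across both batches: 23−9=14 responders, 37−15=22 non-responders.
Subtract the first batch: 14−5=9 responders and 22−17=5 non-responders.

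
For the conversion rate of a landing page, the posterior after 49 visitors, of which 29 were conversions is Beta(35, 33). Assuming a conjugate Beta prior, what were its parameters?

Under Beta–binomial conjugacy the posterior parameters are (a+s, b+f).
So a = 35 − 29 = 6 and b = 33 − 20 = 13.

Beta(6, 13)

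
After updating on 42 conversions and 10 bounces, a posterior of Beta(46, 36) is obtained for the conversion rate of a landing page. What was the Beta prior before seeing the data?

Beta(4, 26)

Beta is conjugate to the binomial likelihood: posterior = Beta(a+s, b+f).
So a = 46 − 42 = 4 and b = 36 − 10 = 26.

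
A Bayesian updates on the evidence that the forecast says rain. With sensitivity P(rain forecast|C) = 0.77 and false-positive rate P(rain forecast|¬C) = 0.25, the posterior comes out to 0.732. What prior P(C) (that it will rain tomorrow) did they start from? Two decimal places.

In odds form, posterior odds = prior odds × likelihood ratio, so prior odds = posterior odds ÷ LR.
Posterior odds = 0.732/(1−0.732) = 2.7313. LR = 0.77/0.25 = 3.0800.
Prior odds = 2.7313/3.0800 = 0.8868, so P(C) = 0.8868/(1+0.8868) ≈ 0.47.

P(C) = 0.47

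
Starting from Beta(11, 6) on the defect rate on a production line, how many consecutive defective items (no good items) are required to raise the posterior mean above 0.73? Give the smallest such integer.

k = 6

After k defective items and 0 good items the posterior is Beta(11+k, 6), with mean (11+k)/(11+6+k).
Set (11+k)/(17+k) > 0.73 and solve: k > (0.73·17 − 11)/(1 − 0.73) = 5.222.
The smallest integer exceeding 5.222 is 6, and checking k=6: (17)/(23) = 0.7391 > 0.73.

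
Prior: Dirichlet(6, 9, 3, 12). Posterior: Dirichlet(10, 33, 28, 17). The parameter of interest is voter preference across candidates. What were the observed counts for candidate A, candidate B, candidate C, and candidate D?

For a Dirichlet(α) prior with multinomial counts c, the posterior is Dirichlet(α + c) componentwise.
Counts are posterior − prior componentwise: 10−6=4, 33−9=24, 28−3=25, 17−12=5.

counts (4, 24, 25, 5)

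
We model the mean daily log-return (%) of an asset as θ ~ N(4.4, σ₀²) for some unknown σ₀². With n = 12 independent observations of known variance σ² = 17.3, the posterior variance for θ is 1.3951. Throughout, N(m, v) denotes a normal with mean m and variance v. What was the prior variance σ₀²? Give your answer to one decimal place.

Posterior precision equals prior precision plus data precision: 1/σ_n² = 1/σ₀² + n/σ².
So 1/σ₀² = 1/1.3951 − 12/17.3 = 0.716794 − 0.693642 = 0.023152.
Hence σ₀² = 1/0.023152 ≈ 43.2.

σ₀² = 43.2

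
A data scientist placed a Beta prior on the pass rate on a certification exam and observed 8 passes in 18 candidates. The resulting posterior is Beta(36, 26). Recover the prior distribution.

A Beta(α, β) prior with s successes and f failures in binomial data gives a Beta(α+s, β+f) posterior.
Subtract the data counts: 36−8=28, 26−10=16.

Beta(28, 16)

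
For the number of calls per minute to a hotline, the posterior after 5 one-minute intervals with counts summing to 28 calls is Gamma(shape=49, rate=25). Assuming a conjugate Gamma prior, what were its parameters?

Gamma(shape=21, rate=20)

A Gamma(α, β) prior (rate parametrization) on a Poisson rate with n observations summing to S gives posterior Gamma(α+S, β+n).
So α = 49 − 28 = 21 and β = 25 − 5 = 20.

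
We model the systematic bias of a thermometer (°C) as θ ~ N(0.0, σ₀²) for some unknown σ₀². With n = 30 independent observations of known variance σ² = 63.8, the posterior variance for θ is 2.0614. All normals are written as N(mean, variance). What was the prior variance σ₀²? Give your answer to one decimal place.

σ₀² = 67.2

Posterior precision equals prior precision plus data precision: 1/σ_n² = 1/σ₀² + n/σ².
So 1/σ₀² = 1/2.0614 − 30/63.8 = 0.485107 − 0.470219 = 0.014888.
Hence σ₀² = 1/0.014888 ≈ 67.2.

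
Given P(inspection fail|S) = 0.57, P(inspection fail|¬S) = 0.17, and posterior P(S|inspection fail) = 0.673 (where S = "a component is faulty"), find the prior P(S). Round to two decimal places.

Bayes' rule in odds form gives O(S|E) = O(S)·[P(E|S)/P(E|¬S)], hence O(S) = O(S|E)/LR.
Posterior odds = 0.673/(1−0.673) = 2.0581. LR = 0.57/0.17 = 3.3529.
Prior odds = 2.0581/3.3529 = 0.6138, so P(S) = 0.6138/(1+0.6138) ≈ 0.38.

P(S) = 0.38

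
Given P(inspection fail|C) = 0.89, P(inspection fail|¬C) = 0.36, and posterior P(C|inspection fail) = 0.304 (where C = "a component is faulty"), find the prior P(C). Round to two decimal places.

P(C) = 0.15

Bayes' rule in odds form gives O(C|E) = O(C)·[P(E|C)/P(E|¬C)], hence O(C) = O(C|E)/LR.
Posterior odds = 0.304/(1−0.304) = 0.4368. LR = 0.89/0.36 = 2.4722.
Prior odds = 0.4368/2.4722 = 0.1767, so P(C) = 0.1767/(1+0.1767) ≈ 0.15.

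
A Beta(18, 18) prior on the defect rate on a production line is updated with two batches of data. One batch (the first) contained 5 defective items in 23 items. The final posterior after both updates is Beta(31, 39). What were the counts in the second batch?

Because Beta–binomial updating is additive in the counts, the combined data contributed (α_post−α_prior, β_post−β_prior) successes and failures.
Total across both batches: 31−18=13 defective items, 39−18=21 good items.
Subtract the first batch: 13−5=8 defective items and 21−18=3 good items.

8 defective items and 3 good items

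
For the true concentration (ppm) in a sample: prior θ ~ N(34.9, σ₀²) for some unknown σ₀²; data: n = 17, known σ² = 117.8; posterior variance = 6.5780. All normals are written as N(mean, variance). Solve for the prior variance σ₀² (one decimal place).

For the Normal–Normal model with known σ², precisions add: τ_n = τ₀ + n/σ².
So 1/σ₀² = 1/6.5780 − 17/117.8 = 0.152022 − 0.144312 = 0.007710.
Hence σ₀² = 1/0.007710 ≈ 129.7.

σ₀² = 129.7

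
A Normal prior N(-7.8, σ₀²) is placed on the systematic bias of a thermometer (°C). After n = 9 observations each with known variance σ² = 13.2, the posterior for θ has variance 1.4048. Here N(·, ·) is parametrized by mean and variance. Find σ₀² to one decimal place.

σ₀² = 33.3

For the Normal–Normal model with known σ², precisions add: τ_n = τ₀ + n/σ².
So 1/σ₀² = 1/1.4048 − 9/13.2 = 0.711845 − 0.681818 = 0.030027.
Hence σ₀² = 1/0.030027 ≈ 33.3.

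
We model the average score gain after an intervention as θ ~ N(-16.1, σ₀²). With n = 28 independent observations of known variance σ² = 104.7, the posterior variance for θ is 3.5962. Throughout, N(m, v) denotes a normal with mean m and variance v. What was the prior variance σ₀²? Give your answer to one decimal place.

For the Normal–Normal model with known σ², precisions add: τ_n = τ₀ + n/σ².
So 1/σ₀² = 1/3.5962 − 28/104.7 = 0.278071 − 0.267431 = 0.010640.
Hence σ₀² = 1/0.010640 ≈ 94.0.

σ₀² = 94.0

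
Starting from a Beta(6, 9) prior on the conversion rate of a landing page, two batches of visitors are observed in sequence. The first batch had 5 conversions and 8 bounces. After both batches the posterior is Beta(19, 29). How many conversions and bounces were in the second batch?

8 conversions and 12 bounces

Because Beta–binomial updating is additive in the counts, the combined data contributed (α_post−α_prior, β_post−β_prior) successes and failures.
Total across both batches: 19−6=13 conversions, 29−9=20 bounces.
Subtract the first batch: 13−5=8 conversions and 20−8=12 bounces.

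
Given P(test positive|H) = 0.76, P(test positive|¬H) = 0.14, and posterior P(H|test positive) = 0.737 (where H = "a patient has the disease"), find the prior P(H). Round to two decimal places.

Bayes' rule in odds form gives O(H|E) = O(H)·[P(E|H)/P(E|¬H)], hence O(H) = O(H|E)/LR.
Posterior odds = 0.737/(1−0.737) = 2.8023. LR = 0.76/0.14 = 5.4286.
Prior odds = 2.8023/5.4286 = 0.5162, so P(H) = 0.5162/(1+0.5162) ≈ 0.34.

P(H) = 0.34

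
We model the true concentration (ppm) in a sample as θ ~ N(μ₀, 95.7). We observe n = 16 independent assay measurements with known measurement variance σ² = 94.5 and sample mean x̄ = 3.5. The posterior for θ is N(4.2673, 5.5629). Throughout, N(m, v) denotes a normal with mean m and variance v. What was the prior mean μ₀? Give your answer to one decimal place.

With known observation variance, the Normal–Normal posterior has precision τ_n = τ₀ + n/σ² and mean μ_n = (τ₀μ₀ + (n/σ²)x̄)/τ_n.
Here τ₀ = 1/95.7 = 0.010449 and τ_data = 16/94.5 = 0.169312, so τ_n = 0.179761.
Rearranging for μ₀: μ₀ = (μ_n·τ_n − τ_data·x̄)/τ₀ = (4.2673·0.179761 − 0.169312·3.5) / 0.010449 = 0.174502/0.010449 ≈ 16.7.

μ₀ = 16.7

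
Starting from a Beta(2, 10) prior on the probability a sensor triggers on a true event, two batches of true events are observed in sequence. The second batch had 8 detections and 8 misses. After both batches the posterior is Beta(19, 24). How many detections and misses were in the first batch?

9 detections and 6 misses

Sequential conjugate updates are equivalent to a single update on the pooled data, so total successes = posterior α − prior α and total failures = posterior β − prior β.
Total across both batches: 19−2=17 detections, 24−10=14 misses.
Subtract the second batch: 17−8=9 detections and 14−8=6 misses.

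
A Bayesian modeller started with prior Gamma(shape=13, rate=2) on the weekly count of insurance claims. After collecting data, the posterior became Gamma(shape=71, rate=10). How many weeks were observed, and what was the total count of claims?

Gamma–Poisson conjugacy: posterior shape = α + Σxᵢ, posterior rate = β + n.
Matching: Σxᵢ = 71 − 13 = 58 and n = 10 − 2 = 8.

n = 8 weeks with total 58 claims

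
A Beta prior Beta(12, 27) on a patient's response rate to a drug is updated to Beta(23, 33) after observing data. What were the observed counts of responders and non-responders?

11 responders and 6 non-responders

A Beta(a, b) prior with s successes and f failures in binomial data gives a Beta(a+s, b+f) posterior.
Match parameters: s=23−12=11, f=33−27=6.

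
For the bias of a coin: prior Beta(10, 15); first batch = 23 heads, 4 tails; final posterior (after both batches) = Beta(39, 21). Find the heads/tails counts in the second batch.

Sequential conjugate updates are equivalent to a single update on the pooled data, so total successes = posterior α − prior α and total failures = posterior β − prior β.
Total across both batches: 39−10=29 heads, 21−15=6 tails.
Subtract the first batch: 29−23=6 heads and 6−4=2 tails.

6 heads and 2 tails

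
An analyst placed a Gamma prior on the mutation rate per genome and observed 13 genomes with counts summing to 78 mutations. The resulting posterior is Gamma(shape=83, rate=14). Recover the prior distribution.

Gamma–Poisson conjugacy: posterior shape = α + Σxᵢ, posterior rate = β + n.
So α = 83 − 78 = 5 and β = 14 − 13 = 1.

Gamma(shape=5, rate=1)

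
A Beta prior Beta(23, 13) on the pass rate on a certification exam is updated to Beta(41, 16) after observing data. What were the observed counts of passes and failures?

A Beta(α, β) prior with s successes and f failures in binomial data gives a Beta(α+s, β+f) posterior.
Match parameters: s=41−23=18, f=16−13=3.

18 passes and 3 failures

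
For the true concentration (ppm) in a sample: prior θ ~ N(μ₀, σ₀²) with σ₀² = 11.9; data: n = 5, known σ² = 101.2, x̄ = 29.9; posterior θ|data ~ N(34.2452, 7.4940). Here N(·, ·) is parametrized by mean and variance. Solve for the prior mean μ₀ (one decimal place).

With known observation variance, the Normal–Normal posterior has precision τ_n = τ₀ + n/σ² and mean μ_n = (τ₀μ₀ + (n/σ²)x̄)/τ_n.
Here τ₀ = 1/11.9 = 0.084034 and τ_data = 5/101.2 = 0.049407, so τ_n = 0.133441.
Rearranging for μ₀: μ₀ = (μ_n·τ_n − τ_data·x̄)/τ₀ = (34.2452·0.133441 − 0.049407·29.9) / 0.084034 = 3.092444/0.084034 ≈ 36.8.

μ₀ = 36.8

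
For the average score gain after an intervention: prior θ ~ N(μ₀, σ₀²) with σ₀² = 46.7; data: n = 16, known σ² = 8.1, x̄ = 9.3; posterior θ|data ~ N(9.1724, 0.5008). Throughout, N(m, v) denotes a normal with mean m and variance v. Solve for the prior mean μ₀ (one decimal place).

The posterior mean is a precision-weighted average: μ_n = (τ₀μ₀ + τ_data·x̄)/(τ₀+τ_data), with τ₀=1/σ₀² and τ_data=n/σ².
Here τ₀ = 1/46.7 = 0.021413 and τ_data = 16/8.1 = 1.975309, so τ_n = 1.996722.
Rearranging for μ₀: μ₀ = (μ_n·τ_n − τ_data·x̄)/τ₀ = (9.1724·1.996722 − 1.975309·9.3) / 0.021413 = -0.055641/0.021413 ≈ -2.6.

μ₀ = -2.6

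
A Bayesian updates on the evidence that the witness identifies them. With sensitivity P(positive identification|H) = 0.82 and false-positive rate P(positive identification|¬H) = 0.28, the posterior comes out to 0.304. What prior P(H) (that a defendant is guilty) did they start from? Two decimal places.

In odds form, posterior odds = prior odds × likelihood ratio, so prior odds = posterior odds ÷ LR.
Posterior odds = 0.304/(1−0.304) = 0.4368. LR = 0.82/0.28 = 2.9286.
Prior odds = 0.4368/2.9286 = 0.1491, so P(H) = 0.1491/(1+0.1491) ≈ 0.13.

P(H) = 0.13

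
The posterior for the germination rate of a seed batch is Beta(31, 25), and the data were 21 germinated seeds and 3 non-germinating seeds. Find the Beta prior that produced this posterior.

Beta is conjugate to the binomial likelihood: posterior = Beta(α+s, β+f).
So α = 31 − 21 = 10 and β = 25 − 3 = 22.

Beta(10, 22)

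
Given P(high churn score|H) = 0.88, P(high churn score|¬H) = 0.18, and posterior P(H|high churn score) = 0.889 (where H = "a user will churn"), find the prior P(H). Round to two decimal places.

P(H) = 0.62

Bayes' rule in odds form gives O(H|E) = O(H)·[P(E|H)/P(E|¬H)], hence O(H) = O(H|E)/LR.
Posterior odds = 0.889/(1−0.889) = 8.0090. LR = 0.88/0.18 = 4.8889.
Prior odds = 8.0090/4.8889 = 1.6382, so P(H) = 1.6382/(1+1.6382) ≈ 0.62.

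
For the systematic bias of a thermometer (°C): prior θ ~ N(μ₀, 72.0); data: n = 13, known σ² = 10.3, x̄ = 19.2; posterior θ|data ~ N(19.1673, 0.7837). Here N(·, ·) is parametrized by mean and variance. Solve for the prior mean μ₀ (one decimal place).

μ₀ = 16.2

The posterior mean is a precision-weighted average: μ_n = (τ₀μ₀ + τ_data·x̄)/(τ₀+τ_data), with τ₀=1/σ₀² and τ_data=n/σ².
Here τ₀ = 1/72.0 = 0.013889 and τ_data = 13/10.3 = 1.262136, so τ_n = 1.276025.
Rearranging for μ₀: μ₀ = (μ_n·τ_n − τ_data·x̄)/τ₀ = (19.1673·1.276025 − 1.262136·19.2) / 0.013889 = 0.224943/0.013889 ≈ 16.2.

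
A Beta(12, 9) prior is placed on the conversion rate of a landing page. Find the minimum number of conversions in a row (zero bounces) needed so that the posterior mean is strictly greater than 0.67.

After k conversions and 0 bounces the posterior is Beta(12+k, 9), with mean (12+k)/(12+9+k).
Set (12+k)/(21+k) > 0.67 and solve: k > (0.67·21 − 12)/(1 − 0.67) = 6.273.
The smallest integer exceeding 6.273 is 7.

k = 7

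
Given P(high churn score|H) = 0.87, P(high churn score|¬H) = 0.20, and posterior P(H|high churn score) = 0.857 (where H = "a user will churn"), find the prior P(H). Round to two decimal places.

In odds form, posterior odds = prior odds × likelihood ratio, so prior odds = posterior odds ÷ LR.
Posterior odds = 0.857/(1−0.857) = 5.9930. LR = 0.87/0.20 = 4.3500.
Prior odds = 5.9930/4.3500 = 1.3777, so P(H) = 1.3777/(1+1.3777) ≈ 0.58.

P(H) = 0.58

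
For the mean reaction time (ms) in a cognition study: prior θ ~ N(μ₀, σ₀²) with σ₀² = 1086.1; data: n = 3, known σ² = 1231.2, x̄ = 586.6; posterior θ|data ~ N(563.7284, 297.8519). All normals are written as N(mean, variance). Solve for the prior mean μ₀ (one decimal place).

With known observation variance, the Normal–Normal posterior has precision τ_n = τ₀ + n/σ² and mean μ_n = (τ₀μ₀ + (n/σ²)x̄)/τ_n.
Here τ₀ = 1/1086.1 = 0.000921 and τ_data = 3/1231.2 = 0.002437, so τ_n = 0.003358.
Rearranging for μ₀: μ₀ = (μ_n·τ_n − τ_data·x̄)/τ₀ = (563.7284·0.003358 − 0.002437·586.6) / 0.000921 = 0.463456/0.000921 ≈ 503.2.

μ₀ = 503.2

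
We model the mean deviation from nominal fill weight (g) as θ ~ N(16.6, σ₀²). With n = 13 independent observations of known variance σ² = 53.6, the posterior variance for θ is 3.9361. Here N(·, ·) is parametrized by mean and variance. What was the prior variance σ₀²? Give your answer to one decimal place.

For the Normal–Normal model with known σ², precisions add: τ_n = τ₀ + n/σ².
So 1/σ₀² = 1/3.9361 − 13/53.6 = 0.254059 − 0.242537 = 0.011522.
Hence σ₀² = 1/0.011522 ≈ 86.8.

σ₀² = 86.8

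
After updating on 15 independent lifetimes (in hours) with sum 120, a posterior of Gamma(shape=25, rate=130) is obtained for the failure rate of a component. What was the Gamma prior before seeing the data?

Gamma–exponential conjugacy: posterior shape = α + n, posterior rate = β + Σtᵢ.
So α = 25 − 15 = 10 and β = 130 − 120 = 10.

Gamma(shape=10, rate=10)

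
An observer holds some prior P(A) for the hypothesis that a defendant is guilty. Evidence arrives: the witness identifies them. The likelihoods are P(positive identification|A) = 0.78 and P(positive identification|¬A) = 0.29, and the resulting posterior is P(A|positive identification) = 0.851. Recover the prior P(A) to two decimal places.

Bayes' rule in odds form gives O(A|E) = O(A)·[P(E|A)/P(E|¬A)], hence O(A) = O(A|E)/LR.
Posterior odds = 0.851/(1−0.851) = 5.7114. LR = 0.78/0.29 = 2.6897.
Prior odds = 5.7114/2.6897 = 2.1234, so P(A) = 2.1234/(1+2.1234) ≈ 0.68.

P(A) = 0.68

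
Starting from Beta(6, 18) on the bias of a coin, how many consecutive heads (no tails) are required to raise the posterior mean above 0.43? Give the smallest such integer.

k = 8

After k heads and 0 tails the posterior is Beta(6+k, 18), with mean (6+k)/(6+18+k).
Set (6+k)/(24+k) > 0.43 and solve: k > (0.43·24 − 6)/(1 − 0.43) = 7.579.
The smallest integer exceeding 7.579 is 8.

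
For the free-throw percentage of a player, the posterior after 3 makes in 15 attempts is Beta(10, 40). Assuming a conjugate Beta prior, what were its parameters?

Under Beta–binomial conjugacy the posterior parameters are (a+s, b+f).
Subtract the data counts: 10−3=7, 40−12=28.

Beta(7, 28)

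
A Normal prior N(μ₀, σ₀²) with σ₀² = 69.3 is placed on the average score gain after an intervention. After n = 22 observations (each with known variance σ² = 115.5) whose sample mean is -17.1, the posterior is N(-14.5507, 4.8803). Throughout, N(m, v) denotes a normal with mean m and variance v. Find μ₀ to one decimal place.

The posterior mean is a precision-weighted average: μ_n = (τ₀μ₀ + τ_data·x̄)/(τ₀+τ_data), with τ₀=1/σ₀² and τ_data=n/σ².
Here τ₀ = 1/69.3 = 0.014430 and τ_data = 22/115.5 = 0.190476, so τ_n = 0.204906.
Rearranging for μ₀: μ₀ = (μ_n·τ_n − τ_data·x̄)/τ₀ = (-14.5507·0.204906 − 0.190476·-17.1) / 0.014430 = 0.275614/0.014430 ≈ 19.1.

μ₀ = 19.1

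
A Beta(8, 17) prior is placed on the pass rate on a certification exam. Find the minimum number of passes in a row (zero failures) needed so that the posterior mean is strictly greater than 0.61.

After k passes and 0 failures the posterior is Beta(8+k, 17), with mean (8+k)/(8+17+k).
Set (8+k)/(25+k) > 0.61 and solve: k > (0.61·25 − 8)/(1 − 0.61) = 18.590.
The smallest integer exceeding 18.590 is 19, and checking k=19: (27)/(44) = 0.6136 > 0.61.

k = 19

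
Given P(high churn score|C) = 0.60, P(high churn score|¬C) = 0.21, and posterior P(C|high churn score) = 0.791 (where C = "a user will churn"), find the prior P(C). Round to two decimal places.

In odds form, posterior odds = prior odds × likelihood ratio, so prior odds = posterior odds ÷ LR.
Posterior odds = 0.791/(1−0.791) = 3.7847. LR = 0.60/0.21 = 2.8571.
Prior odds = 3.7847/2.8571 = 1.3247, so P(C) = 1.3247/(1+1.3247) ≈ 0.57.

P(C) = 0.57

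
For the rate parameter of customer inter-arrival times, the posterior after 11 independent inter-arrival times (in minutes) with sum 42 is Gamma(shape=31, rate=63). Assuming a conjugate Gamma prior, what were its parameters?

Gamma(shape=20, rate=21)

Gamma–exponential conjugacy: posterior shape = α + n, posterior rate = β + Σtᵢ.
So α = 31 − 11 = 20 and β = 63 − 42 = 21.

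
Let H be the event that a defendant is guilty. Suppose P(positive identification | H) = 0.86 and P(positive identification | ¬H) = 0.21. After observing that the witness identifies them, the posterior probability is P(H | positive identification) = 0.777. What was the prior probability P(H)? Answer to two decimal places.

Bayes' rule in odds form gives O(H|E) = O(H)·[P(E|H)/P(E|¬H)], hence O(H) = O(H|E)/LR.
Posterior odds = 0.777/(1−0.777) = 3.4843. LR = 0.86/0.21 = 4.0952.
Prior odds = 3.4843/4.0952 = 0.8508, so P(H) = 0.8508/(1+0.8508) ≈ 0.46.

P(H) = 0.46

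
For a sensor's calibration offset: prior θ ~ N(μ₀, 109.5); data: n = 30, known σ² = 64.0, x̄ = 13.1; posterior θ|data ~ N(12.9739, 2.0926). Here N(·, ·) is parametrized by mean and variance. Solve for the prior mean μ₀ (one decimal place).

With known observation variance, the Normal–Normal posterior has precision τ_n = τ₀ + n/σ² and mean μ_n = (τ₀μ₀ + (n/σ²)x̄)/τ_n.
Here τ₀ = 1/109.5 = 0.009132 and τ_data = 30/64.0 = 0.468750, so τ_n = 0.477882.
Rearranging for μ₀: μ₀ = (μ_n·τ_n − τ_data·x̄)/τ₀ = (12.9739·0.477882 − 0.468750·13.1) / 0.009132 = 0.059368/0.009132 ≈ 6.5.

μ₀ = 6.5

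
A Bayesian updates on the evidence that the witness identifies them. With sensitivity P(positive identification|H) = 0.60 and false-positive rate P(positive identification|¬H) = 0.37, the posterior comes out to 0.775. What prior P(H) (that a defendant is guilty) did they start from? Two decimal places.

Bayes' rule in odds form gives O(H|E) = O(H)·[P(E|H)/P(E|¬H)], hence O(H) = O(H|E)/LR.
Posterior odds = 0.775/(1−0.775) = 3.4444. LR = 0.60/0.37 = 1.6216.
Prior odds = 3.4444/1.6216 = 2.1241, so P(H) = 2.1241/(1+2.1241) ≈ 0.68.

P(H) = 0.68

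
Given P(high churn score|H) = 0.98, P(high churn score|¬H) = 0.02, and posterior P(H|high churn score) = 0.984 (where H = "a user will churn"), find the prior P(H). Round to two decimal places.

Bayes' rule in odds form gives O(H|E) = O(H)·[P(E|H)/P(E|¬H)], hence O(H) = O(H|E)/LR.
Posterior odds = 0.984/(1−0.984) = 61.5000. LR = 0.98/0.02 = 49.0000.
Prior odds = 61.5000/49.0000 = 1.2551, so P(H) = 1.2551/(1+1.2551) ≈ 0.56.

P(H) = 0.56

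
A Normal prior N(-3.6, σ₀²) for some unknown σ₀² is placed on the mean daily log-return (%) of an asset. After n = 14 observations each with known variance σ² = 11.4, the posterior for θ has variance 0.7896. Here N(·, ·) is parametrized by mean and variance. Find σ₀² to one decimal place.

σ₀² = 26.0

For the Normal–Normal model with known σ², precisions add: τ_n = τ₀ + n/σ².
So 1/σ₀² = 1/0.7896 − 14/11.4 = 1.266464 − 1.228070 = 0.038394.
Hence σ₀² = 1/0.038394 ≈ 26.0.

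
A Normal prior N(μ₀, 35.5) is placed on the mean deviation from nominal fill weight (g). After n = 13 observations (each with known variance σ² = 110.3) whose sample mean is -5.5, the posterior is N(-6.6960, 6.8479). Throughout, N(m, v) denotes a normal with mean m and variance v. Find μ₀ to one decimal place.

With known observation variance, the Normal–Normal posterior has precision τ_n = τ₀ + n/σ² and mean μ_n = (τ₀μ₀ + (n/σ²)x̄)/τ_n.
Here τ₀ = 1/35.5 = 0.028169 and τ_data = 13/110.3 = 0.117860, so τ_n = 0.146029.
Rearranging for μ₀: μ₀ = (μ_n·τ_n − τ_data·x̄)/τ₀ = (-6.6960·0.146029 − 0.117860·-5.5) / 0.028169 = -0.329580/0.028169 ≈ -11.7.

μ₀ = -11.7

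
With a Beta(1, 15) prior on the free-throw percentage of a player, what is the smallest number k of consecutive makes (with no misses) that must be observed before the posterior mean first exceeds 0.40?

k = 10

After k makes and 0 misses the posterior is Beta(1+k, 15), with mean (1+k)/(1+15+k).
Set (1+k)/(16+k) > 0.40 and solve: k > (0.40·16 − 1)/(1 − 0.40) = 9.000.
The smallest integer exceeding 9.000 is 10, and checking k=10: (11)/(26) = 0.4231 > 0.40.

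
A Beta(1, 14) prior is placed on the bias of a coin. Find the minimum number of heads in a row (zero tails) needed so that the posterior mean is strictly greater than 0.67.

After k heads and 0 tails the posterior is Beta(1+k, 14), with mean (1+k)/(1+14+k).
Set (1+k)/(15+k) > 0.67 and solve: k > (0.67·15 − 1)/(1 − 0.67) = 27.424.
The smallest integer exceeding 27.424 is 28, and checking k=28: (29)/(43) = 0.6744 > 0.67.

k = 28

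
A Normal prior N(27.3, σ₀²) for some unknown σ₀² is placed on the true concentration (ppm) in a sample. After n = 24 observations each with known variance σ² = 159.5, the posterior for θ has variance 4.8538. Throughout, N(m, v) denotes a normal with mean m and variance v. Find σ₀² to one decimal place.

σ₀² = 18.0

Posterior precision equals prior precision plus data precision: 1/σ_n² = 1/σ₀² + n/σ².
So 1/σ₀² = 1/4.8538 − 24/159.5 = 0.206024 − 0.150470 = 0.055554.
Hence σ₀² = 1/0.055554 ≈ 18.0.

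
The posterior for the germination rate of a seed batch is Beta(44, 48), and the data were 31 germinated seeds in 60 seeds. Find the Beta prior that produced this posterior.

A Beta(a, b) prior with s successes and f failures in binomial data gives a Beta(a+s, b+f) posterior.
Subtract the data counts: 44−31=13, 48−29=19.

Beta(13, 19)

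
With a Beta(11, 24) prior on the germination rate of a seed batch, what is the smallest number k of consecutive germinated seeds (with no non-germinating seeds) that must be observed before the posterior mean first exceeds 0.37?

After k germinated seeds and 0 non-germinating seeds the posterior is Beta(11+k, 24), with mean (11+k)/(11+24+k).
Set (11+k)/(35+k) > 0.37 and solve: k > (0.37·35 − 11)/(1 − 0.37) = 3.095.
The smallest integer exceeding 3.095 is 4.

k = 4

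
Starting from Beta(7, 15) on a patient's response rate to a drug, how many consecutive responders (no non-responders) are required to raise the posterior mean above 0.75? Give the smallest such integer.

k = 39

After k responders and 0 non-responders the posterior is Beta(7+k, 15), with mean (7+k)/(7+15+k).
Set (7+k)/(22+k) > 0.75 and solve: k > (0.75·22 − 7)/(1 − 0.75) = 38.000.
The smallest integer exceeding 38.000 is 39.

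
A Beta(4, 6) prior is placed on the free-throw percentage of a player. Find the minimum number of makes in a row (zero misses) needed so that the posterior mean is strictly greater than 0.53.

After k makes and 0 misses the posterior is Beta(4+k, 6), with mean (4+k)/(4+6+k).
Set (4+k)/(10+k) > 0.53 and solve: k > (0.53·10 − 4)/(1 − 0.53) = 2.766.
The smallest integer exceeding 2.766 is 3.

k = 3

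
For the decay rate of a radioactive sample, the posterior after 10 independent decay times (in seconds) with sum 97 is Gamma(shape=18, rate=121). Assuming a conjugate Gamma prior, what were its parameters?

For an exponential likelihood with a Gamma(α, β) prior on the rate, n observations with total T give posterior Gamma(α+n, β+T).
So α = 18 − 10 = 8 and β = 121 − 97 = 24.

Gamma(shape=8, rate=24)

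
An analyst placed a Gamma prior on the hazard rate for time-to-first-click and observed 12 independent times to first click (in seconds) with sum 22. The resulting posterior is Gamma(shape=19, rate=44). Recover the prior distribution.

Gamma–exponential conjugacy: posterior shape = α + n, posterior rate = β + Σtᵢ.
So α = 19 − 12 = 7 and β = 44 − 22 = 22.

Gamma(shape=7, rate=22)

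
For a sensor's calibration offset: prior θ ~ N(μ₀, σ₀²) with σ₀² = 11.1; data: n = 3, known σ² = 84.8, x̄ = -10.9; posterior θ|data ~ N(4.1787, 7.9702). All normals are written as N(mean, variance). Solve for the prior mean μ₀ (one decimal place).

With known observation variance, the Normal–Normal posterior has precision τ_n = τ₀ + n/σ² and mean μ_n = (τ₀μ₀ + (n/σ²)x̄)/τ_n.
Here τ₀ = 1/11.1 = 0.090090 and τ_data = 3/84.8 = 0.035377, so τ_n = 0.125467.
Rearranging for μ₀: μ₀ = (μ_n·τ_n − τ_data·x̄)/τ₀ = (4.1787·0.125467 − 0.035377·-10.9) / 0.090090 = 0.909898/0.090090 ≈ 10.1.

μ₀ = 10.1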